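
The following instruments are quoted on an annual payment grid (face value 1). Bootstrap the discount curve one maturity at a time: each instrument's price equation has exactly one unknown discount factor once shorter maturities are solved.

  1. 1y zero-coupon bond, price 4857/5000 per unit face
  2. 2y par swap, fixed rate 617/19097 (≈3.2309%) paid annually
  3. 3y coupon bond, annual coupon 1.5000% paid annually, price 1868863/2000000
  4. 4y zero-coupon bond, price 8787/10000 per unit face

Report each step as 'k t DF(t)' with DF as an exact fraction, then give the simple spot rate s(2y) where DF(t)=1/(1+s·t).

step 1 [1y] zero: DF = P = 4857/5000 ≈ 0.971400
step 2 [2y] swap r/1=617/19097: DF=(1 − 617/19097·(0.971400))/(1+617/19097) = 9383/10000 ≈ 0.938300
step 3 [3y] bond c/1=3/200: DF=(1868863/2000000 − 3/200·(0.971400+0.938300))/(1+3/200) = 2231/2500 ≈ 0.892400
step 4 [4y] zero: DF = P = 8787/10000 ≈ 0.878700

1 1 4857/5000
2 2 9383/10000
3 3 2231/2500
4 4 8787/10000
s(2y) = (1/(9383/10000) − 1)/(2) = 617/18766 ≈ 3.2879%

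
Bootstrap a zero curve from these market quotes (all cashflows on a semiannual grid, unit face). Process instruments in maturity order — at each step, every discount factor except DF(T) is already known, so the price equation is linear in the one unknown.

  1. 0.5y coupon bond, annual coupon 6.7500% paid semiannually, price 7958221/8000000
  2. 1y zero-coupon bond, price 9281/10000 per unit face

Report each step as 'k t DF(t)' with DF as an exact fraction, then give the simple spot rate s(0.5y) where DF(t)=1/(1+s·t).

1 1/2 9623/10000
2 1 9281/10000
s(0.5y) = (1/(9623/10000) − 1)/(1/2) = 754/9623 ≈ 7.8354%

step 1 [0.5y] bond c/2=27/800: DF=(7958221/8000000 − 27/800·(0))/(1+27/800) = 9623/10000 ≈ 0.962300
step 2 [1y] zero: DF = P = 9281/10000 ≈ 0.928100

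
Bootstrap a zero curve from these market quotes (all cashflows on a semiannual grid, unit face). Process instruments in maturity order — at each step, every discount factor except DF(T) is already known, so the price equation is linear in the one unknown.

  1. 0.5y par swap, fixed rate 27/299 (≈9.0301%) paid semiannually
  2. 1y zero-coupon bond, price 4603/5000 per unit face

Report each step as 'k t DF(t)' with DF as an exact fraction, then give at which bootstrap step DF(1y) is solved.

step 1 [0.5y] swap r/2=27/598: DF=(1 − 27/598·(0))/(1+27/598) = 598/625 ≈ 0.956800
step 2 [1y] zero: DF = P = 4603/5000 ≈ 0.920600

1 1/2 598/625
2 1 4603/5000
DF(1y) is solved at step 2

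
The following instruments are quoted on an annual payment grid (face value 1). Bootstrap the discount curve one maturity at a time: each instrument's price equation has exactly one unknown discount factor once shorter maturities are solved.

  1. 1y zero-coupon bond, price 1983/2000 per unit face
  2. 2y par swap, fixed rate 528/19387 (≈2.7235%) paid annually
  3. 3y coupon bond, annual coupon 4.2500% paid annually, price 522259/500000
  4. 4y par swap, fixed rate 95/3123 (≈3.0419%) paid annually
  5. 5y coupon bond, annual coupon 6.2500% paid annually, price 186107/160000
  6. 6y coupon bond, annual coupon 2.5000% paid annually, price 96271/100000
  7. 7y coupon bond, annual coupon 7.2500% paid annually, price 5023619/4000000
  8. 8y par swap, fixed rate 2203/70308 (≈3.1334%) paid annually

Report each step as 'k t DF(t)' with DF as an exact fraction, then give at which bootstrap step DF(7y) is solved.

step 1 [1y] zero: DF = P = 1983/2000 ≈ 0.991500
step 2 [2y] swap r/1=528/19387: DF=(1 − 528/19387·(0.991500))/(1+528/19387) = 592/625 ≈ 0.947200
step 3 [3y] bond c/1=17/400: DF=(522259/500000 − 17/400·(0.991500+0.947200))/(1+17/400) = 9229/10000 ≈ 0.922900
step 4 [4y] swap r/1=95/3123: DF=(1 − 95/3123·(0.991500+0.947200+0.922900))/(1+95/3123) = 443/500 ≈ 0.886000
step 5 [5y] bond c/1=1/16: DF=(186107/160000 − 1/16·(0.991500+0.947200+0.922900+0.886000))/(1+1/16) = 8743/10000 ≈ 0.874300
step 6 [6y] bond c/1=1/40: DF=(96271/100000 − 1/40·(0.991500+0.947200+0.922900+0.886000+0.874300))/(1+1/40) = 1653/2000 ≈ 0.826500
step 7 [7y] bond c/1=29/400: DF=(5023619/4000000 − 29/400·(0.991500+0.947200+0.922900+0.886000+0.874300+0.826500))/(1+29/400) = 8027/10000 ≈ 0.802700
step 8 [8y] swap r/1=2203/70308: DF=(1 − 2203/70308·(0.991500+0.947200+0.922900+0.886000+0.874300+0.826500+0.802700))/(1+2203/70308) = 7797/10000 ≈ 0.779700

1 1 1983/2000
2 2 592/625
3 3 9229/10000
4 4 443/500
5 5 8743/10000
6 6 1653/2000
7 7 8027/10000
8 8 7797/10000
DF(7y) is solved at step 7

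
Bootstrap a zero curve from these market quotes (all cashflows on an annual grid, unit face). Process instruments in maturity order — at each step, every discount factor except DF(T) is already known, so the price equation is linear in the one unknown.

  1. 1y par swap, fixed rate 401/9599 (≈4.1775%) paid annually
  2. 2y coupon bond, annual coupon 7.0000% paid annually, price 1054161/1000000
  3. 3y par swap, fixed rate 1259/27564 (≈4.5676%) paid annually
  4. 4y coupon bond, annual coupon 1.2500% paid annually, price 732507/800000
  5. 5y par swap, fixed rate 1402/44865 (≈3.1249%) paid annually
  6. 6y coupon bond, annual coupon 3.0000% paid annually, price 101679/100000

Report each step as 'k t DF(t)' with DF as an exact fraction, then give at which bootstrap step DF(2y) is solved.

step 1 [1y] swap r/1=401/9599: DF=(1 − 401/9599·(0))/(1+401/9599) = 9599/10000 ≈ 0.959900
step 2 [2y] bond c/1=7/100: DF=(1054161/1000000 − 7/100·(0.959900))/(1+7/100) = 1153/1250 ≈ 0.922400
step 3 [3y] swap r/1=1259/27564: DF=(1 − 1259/27564·(0.959900+0.922400))/(1+1259/27564) = 8741/10000 ≈ 0.874100
step 4 [4y] bond c/1=1/80: DF=(732507/800000 − 1/80·(0.959900+0.922400+0.874100))/(1+1/80) = 8703/10000 ≈ 0.870300
step 5 [5y] swap r/1=1402/44865: DF=(1 − 1402/44865·(0.959900+0.922400+0.874100+0.870300))/(1+1402/44865) = 4299/5000 ≈ 0.859800
step 6 [6y] bond c/1=3/100: DF=(101679/100000 − 3/100·(0.959900+0.922400+0.874100+0.870300+0.859800))/(1+3/100) = 1713/2000 ≈ 0.856500

1 1 9599/10000
2 2 1153/1250
3 3 8741/10000
4 4 8703/10000
5 5 4299/5000
6 6 1713/2000
DF(2y) is solved at step 2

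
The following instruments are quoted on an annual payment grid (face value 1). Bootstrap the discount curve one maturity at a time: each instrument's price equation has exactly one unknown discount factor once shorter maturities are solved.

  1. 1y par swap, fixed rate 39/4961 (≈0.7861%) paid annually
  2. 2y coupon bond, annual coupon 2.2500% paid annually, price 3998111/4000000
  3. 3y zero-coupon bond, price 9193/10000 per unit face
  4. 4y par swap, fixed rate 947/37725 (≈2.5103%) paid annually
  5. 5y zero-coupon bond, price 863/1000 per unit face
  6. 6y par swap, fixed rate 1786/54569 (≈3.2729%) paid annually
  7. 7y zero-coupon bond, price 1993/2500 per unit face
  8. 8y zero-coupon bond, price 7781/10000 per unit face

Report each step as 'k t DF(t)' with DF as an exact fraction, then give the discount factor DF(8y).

step 1 [1y] swap r/1=39/4961: DF=(1 − 39/4961·(0))/(1+39/4961) = 4961/5000 ≈ 0.992200
step 2 [2y] bond c/1=9/400: DF=(3998111/4000000 − 9/400·(0.992200))/(1+9/400) = 9557/10000 ≈ 0.955700
step 3 [3y] zero: DF = P = 9193/10000 ≈ 0.919300
step 4 [4y] swap r/1=947/37725: DF=(1 − 947/37725·(0.992200+0.955700+0.919300))/(1+947/37725) = 9053/10000 ≈ 0.905300
step 5 [5y] zero: DF = P = 863/1000 ≈ 0.863000
step 6 [6y] swap r/1=1786/54569: DF=(1 − 1786/54569·(0.992200+0.955700+0.919300+0.905300+0.863000))/(1+1786/54569) = 4107/5000 ≈ 0.821400
step 7 [7y] zero: DF = P = 1993/2500 ≈ 0.797200
step 8 [8y] zero: DF = P = 7781/10000 ≈ 0.778100

1 1 4961/5000
2 2 9557/10000
3 3 9193/10000
4 4 9053/10000
5 5 863/1000
6 6 4107/5000
7 7 1993/2500
8 8 7781/10000
DF(8y) = 7781/10000 ≈ 0.778100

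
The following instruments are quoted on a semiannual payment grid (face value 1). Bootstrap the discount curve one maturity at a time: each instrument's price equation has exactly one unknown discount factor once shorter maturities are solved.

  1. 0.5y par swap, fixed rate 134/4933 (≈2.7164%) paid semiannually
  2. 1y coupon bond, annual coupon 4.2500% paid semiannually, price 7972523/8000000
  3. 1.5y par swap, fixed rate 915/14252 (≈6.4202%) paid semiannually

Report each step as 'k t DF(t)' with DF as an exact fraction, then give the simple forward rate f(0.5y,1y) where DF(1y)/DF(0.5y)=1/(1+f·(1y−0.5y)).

step 1 [0.5y] swap r/2=67/4933: DF=(1 − 67/4933·(0))/(1+67/4933) = 4933/5000 ≈ 0.986600
step 2 [1y] bond c/2=17/800: DF=(7972523/8000000 − 17/800·(0.986600))/(1+17/800) = 9553/10000 ≈ 0.955300
step 3 [1.5y] swap r/2=915/28504: DF=(1 − 915/28504·(0.986600+0.955300))/(1+915/28504) = 1817/2000 ≈ 0.908500

1 1/2 4933/5000
2 1 9553/10000
3 3/2 1817/2000
f(0.5y,1y) = ((4933/5000)/(9553/10000) − 1)/(1/2) = 626/9553 ≈ 6.5529%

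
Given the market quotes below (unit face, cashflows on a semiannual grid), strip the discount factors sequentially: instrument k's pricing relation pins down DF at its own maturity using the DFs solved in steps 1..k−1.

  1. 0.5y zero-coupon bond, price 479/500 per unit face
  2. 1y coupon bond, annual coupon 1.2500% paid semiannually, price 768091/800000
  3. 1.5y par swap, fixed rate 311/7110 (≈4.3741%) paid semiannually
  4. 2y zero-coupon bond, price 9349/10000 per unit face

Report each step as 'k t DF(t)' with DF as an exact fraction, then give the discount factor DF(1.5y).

1 1/2 479/500
2 1 4741/5000
3 3/2 4689/5000
4 2 9349/10000
DF(1.5y) = 4689/5000 ≈ 0.937800

step 1 [0.5y] zero: DF = P = 479/500 ≈ 0.958000
step 2 [1y] bond c/2=1/160: DF=(768091/800000 − 1/160·(0.958000))/(1+1/160) = 4741/5000 ≈ 0.948200
step 3 [1.5y] swap r/2=311/14220: DF=(1 − 311/14220·(0.958000+0.948200))/(1+311/14220) = 4689/5000 ≈ 0.937800
step 4 [2y] zero: DF = P = 9349/10000 ≈ 0.934900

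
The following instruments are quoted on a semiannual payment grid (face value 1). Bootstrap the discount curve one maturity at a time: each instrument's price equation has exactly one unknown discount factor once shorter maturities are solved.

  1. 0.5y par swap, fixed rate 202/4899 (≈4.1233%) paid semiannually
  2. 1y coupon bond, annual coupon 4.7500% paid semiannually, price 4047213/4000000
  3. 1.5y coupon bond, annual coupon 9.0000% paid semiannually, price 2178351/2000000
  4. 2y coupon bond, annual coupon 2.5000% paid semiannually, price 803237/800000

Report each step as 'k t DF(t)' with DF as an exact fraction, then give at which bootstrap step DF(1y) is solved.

1 1/2 4899/5000
2 1 1207/1250
3 3/2 1917/2000
4 2 4779/5000
DF(1y) is solved at step 2

step 1 [0.5y] swap r/2=101/4899: DF=(1 − 101/4899·(0))/(1+101/4899) = 4899/5000 ≈ 0.979800
step 2 [1y] bond c/2=19/800: DF=(4047213/4000000 − 19/800·(0.979800))/(1+19/800) = 1207/1250 ≈ 0.965600
step 3 [1.5y] bond c/2=9/200: DF=(2178351/2000000 − 9/200·(0.979800+0.965600))/(1+9/200) = 1917/2000 ≈ 0.958500
step 4 [2y] bond c/2=1/80: DF=(803237/800000 − 1/80·(0.979800+0.965600+0.958500))/(1+1/80) = 4779/5000 ≈ 0.955800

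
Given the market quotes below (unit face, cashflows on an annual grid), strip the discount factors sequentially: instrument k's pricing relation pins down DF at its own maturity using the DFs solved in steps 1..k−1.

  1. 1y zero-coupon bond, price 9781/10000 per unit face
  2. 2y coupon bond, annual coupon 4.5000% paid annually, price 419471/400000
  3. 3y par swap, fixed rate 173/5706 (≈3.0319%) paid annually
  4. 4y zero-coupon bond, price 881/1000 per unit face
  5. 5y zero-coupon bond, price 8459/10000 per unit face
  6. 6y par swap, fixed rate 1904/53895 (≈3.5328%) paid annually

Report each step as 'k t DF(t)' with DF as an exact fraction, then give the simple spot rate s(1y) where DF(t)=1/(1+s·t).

1 1 9781/10000
2 2 4807/5000
3 3 1827/2000
4 4 881/1000
5 5 8459/10000
6 6 506/625
s(1y) = (1/(9781/10000) − 1)/(1) = 219/9781 ≈ 2.2390%

step 1 [1y] zero: DF = P = 9781/10000 ≈ 0.978100
step 2 [2y] bond c/1=9/200: DF=(419471/400000 − 9/200·(0.978100))/(1+9/200) = 4807/5000 ≈ 0.961400
step 3 [3y] swap r/1=173/5706: DF=(1 − 173/5706·(0.978100+0.961400))/(1+173/5706) = 1827/2000 ≈ 0.913500
step 4 [4y] zero: DF = P = 881/1000 ≈ 0.881000
step 5 [5y] zero: DF = P = 8459/10000 ≈ 0.845900
step 6 [6y] swap r/1=1904/53895: DF=(1 − 1904/53895·(0.978100+0.961400+0.913500+0.881000+0.845900))/(1+1904/53895) = 506/625 ≈ 0.809600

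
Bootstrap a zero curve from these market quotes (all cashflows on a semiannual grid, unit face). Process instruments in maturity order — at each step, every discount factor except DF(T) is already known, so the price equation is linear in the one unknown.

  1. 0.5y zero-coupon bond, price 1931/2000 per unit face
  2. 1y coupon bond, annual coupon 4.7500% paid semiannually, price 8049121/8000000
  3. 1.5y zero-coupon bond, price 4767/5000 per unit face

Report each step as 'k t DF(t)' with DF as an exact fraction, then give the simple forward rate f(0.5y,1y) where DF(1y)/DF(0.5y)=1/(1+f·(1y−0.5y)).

1 1/2 1931/2000
2 1 2401/2500
3 3/2 4767/5000
f(0.5y,1y) = ((1931/2000)/(2401/2500) − 1)/(1/2) = 51/4802 ≈ 1.0621%

step 1 [0.5y] zero: DF = P = 1931/2000 ≈ 0.965500
step 2 [1y] bond c/2=19/800: DF=(8049121/8000000 − 19/800·(0.965500))/(1+19/800) = 2401/2500 ≈ 0.960400
step 3 [1.5y] zero: DF = P = 4767/5000 ≈ 0.953400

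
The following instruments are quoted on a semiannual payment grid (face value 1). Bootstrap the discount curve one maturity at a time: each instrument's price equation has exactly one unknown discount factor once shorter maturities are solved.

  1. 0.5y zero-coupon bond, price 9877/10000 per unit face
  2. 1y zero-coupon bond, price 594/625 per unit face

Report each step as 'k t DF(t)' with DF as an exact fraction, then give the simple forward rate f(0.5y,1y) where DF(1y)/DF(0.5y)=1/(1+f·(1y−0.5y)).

step 1 [0.5y] zero: DF = P = 9877/10000 ≈ 0.987700
step 2 [1y] zero: DF = P = 594/625 ≈ 0.950400

1 1/2 9877/10000
2 1 594/625
f(0.5y,1y) = ((9877/10000)/(594/625) − 1)/(1/2) = 373/4752 ≈ 7.8493%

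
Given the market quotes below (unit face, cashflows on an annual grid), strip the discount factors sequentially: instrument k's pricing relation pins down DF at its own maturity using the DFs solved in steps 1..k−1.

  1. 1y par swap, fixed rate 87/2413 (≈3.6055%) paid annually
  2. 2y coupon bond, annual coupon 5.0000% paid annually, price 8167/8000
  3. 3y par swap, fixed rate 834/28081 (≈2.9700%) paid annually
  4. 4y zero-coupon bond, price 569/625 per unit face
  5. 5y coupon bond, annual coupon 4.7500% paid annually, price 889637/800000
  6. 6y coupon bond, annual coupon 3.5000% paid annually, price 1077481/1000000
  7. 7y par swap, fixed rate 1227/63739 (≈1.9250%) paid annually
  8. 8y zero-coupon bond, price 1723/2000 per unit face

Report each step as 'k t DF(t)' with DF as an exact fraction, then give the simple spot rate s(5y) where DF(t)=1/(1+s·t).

1 1 2413/2500
2 2 9263/10000
3 3 4583/5000
4 4 569/625
5 5 893/1000
6 6 8851/10000
7 7 8773/10000
8 8 1723/2000
s(5y) = (1/(893/1000) − 1)/(5) = 107/4465 ≈ 2.3964%

step 1 [1y] swap r/1=87/2413: DF=(1 − 87/2413·(0))/(1+87/2413) = 2413/2500 ≈ 0.965200
step 2 [2y] bond c/1=1/20: DF=(8167/8000 − 1/20·(0.965200))/(1+1/20) = 9263/10000 ≈ 0.926300
step 3 [3y] swap r/1=834/28081: DF=(1 − 834/28081·(0.965200+0.926300))/(1+834/28081) = 4583/5000 ≈ 0.916600
step 4 [4y] zero: DF = P = 569/625 ≈ 0.910400
step 5 [5y] bond c/1=19/400: DF=(889637/800000 − 19/400·(0.965200+0.926300+0.916600+0.910400))/(1+19/400) = 893/1000 ≈ 0.893000
step 6 [6y] bond c/1=7/200: DF=(1077481/1000000 − 7/200·(0.965200+0.926300+0.916600+0.910400+0.893000))/(1+7/200) = 8851/10000 ≈ 0.885100
step 7 [7y] swap r/1=1227/63739: DF=(1 − 1227/63739·(0.965200+0.926300+0.916600+0.910400+0.893000+0.885100))/(1+1227/63739) = 8773/10000 ≈ 0.877300
step 8 [8y] zero: DF = P = 1723/2000 ≈ 0.861500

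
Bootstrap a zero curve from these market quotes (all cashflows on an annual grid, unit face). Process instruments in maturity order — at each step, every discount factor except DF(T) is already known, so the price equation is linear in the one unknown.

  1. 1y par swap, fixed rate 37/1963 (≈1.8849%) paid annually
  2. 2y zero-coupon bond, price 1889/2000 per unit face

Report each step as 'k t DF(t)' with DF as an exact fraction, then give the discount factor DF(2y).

step 1 [1y] swap r/1=37/1963: DF=(1 − 37/1963·(0))/(1+37/1963) = 1963/2000 ≈ 0.981500
step 2 [2y] zero: DF = P = 1889/2000 ≈ 0.944500

1 1 1963/2000
2 2 1889/2000
DF(2y) = 1889/2000 ≈ 0.944500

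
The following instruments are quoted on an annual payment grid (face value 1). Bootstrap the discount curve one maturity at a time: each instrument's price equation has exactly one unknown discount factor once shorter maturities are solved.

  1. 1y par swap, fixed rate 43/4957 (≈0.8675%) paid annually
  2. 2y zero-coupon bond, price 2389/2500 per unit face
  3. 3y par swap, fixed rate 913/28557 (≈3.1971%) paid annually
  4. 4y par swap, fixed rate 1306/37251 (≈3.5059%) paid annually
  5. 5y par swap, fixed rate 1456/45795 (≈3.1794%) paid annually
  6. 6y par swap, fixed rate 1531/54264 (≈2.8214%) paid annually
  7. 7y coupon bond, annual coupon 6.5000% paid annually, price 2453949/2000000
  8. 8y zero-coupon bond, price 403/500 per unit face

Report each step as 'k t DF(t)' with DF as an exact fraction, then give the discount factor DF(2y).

step 1 [1y] swap r/1=43/4957: DF=(1 − 43/4957·(0))/(1+43/4957) = 4957/5000 ≈ 0.991400
step 2 [2y] zero: DF = P = 2389/2500 ≈ 0.955600
step 3 [3y] swap r/1=913/28557: DF=(1 − 913/28557·(0.991400+0.955600))/(1+913/28557) = 9087/10000 ≈ 0.908700
step 4 [4y] swap r/1=1306/37251: DF=(1 − 1306/37251·(0.991400+0.955600+0.908700))/(1+1306/37251) = 4347/5000 ≈ 0.869400
step 5 [5y] swap r/1=1456/45795: DF=(1 − 1456/45795·(0.991400+0.955600+0.908700+0.869400))/(1+1456/45795) = 534/625 ≈ 0.854400
step 6 [6y] swap r/1=1531/54264: DF=(1 − 1531/54264·(0.991400+0.955600+0.908700+0.869400+0.854400))/(1+1531/54264) = 8469/10000 ≈ 0.846900
step 7 [7y] bond c/1=13/200: DF=(2453949/2000000 − 13/200·(0.991400+0.955600+0.908700+0.869400+0.854400+0.846900))/(1+13/200) = 8209/10000 ≈ 0.820900
step 8 [8y] zero: DF = P = 403/500 ≈ 0.806000

1 1 4957/5000
2 2 2389/2500
3 3 9087/10000
4 4 4347/5000
5 5 534/625
6 6 8469/10000
7 7 8209/10000
8 8 403/500
DF(2y) = 2389/2500 ≈ 0.955600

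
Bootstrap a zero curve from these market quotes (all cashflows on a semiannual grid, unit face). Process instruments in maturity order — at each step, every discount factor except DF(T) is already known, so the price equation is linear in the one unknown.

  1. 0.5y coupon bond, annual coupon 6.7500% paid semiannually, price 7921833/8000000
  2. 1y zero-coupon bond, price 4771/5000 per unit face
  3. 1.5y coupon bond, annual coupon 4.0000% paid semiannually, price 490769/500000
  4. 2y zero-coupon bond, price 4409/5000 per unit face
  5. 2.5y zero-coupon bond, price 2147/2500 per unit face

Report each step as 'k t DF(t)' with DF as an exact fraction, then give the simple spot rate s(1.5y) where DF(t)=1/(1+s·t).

1 1/2 9579/10000
2 1 4771/5000
3 3/2 578/625
4 2 4409/5000
5 5/2 2147/2500
s(1.5y) = (1/(578/625) − 1)/(3/2) = 47/867 ≈ 5.4210%

step 1 [0.5y] bond c/2=27/800: DF=(7921833/8000000 − 27/800·(0))/(1+27/800) = 9579/10000 ≈ 0.957900
step 2 [1y] zero: DF = P = 4771/5000 ≈ 0.954200
step 3 [1.5y] bond c/2=1/50: DF=(490769/500000 − 1/50·(0.957900+0.954200))/(1+1/50) = 578/625 ≈ 0.924800
step 4 [2y] zero: DF = P = 4409/5000 ≈ 0.881800
step 5 [2.5y] zero: DF = P = 2147/2500 ≈ 0.858800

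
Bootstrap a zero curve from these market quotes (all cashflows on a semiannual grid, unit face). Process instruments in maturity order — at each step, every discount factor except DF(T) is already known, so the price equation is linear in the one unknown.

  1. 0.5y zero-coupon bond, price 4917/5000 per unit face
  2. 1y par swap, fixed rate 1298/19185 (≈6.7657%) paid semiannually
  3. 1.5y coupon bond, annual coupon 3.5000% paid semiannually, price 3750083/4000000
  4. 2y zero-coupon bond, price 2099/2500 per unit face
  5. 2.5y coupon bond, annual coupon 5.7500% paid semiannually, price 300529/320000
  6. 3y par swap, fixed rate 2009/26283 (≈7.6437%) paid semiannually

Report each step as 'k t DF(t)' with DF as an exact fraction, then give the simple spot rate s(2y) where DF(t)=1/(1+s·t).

step 1 [0.5y] zero: DF = P = 4917/5000 ≈ 0.983400
step 2 [1y] swap r/2=649/19185: DF=(1 − 649/19185·(0.983400))/(1+649/19185) = 9351/10000 ≈ 0.935100
step 3 [1.5y] bond c/2=7/400: DF=(3750083/4000000 − 7/400·(0.983400+0.935100))/(1+7/400) = 2221/2500 ≈ 0.888400
step 4 [2y] zero: DF = P = 2099/2500 ≈ 0.839600
step 5 [2.5y] bond c/2=23/800: DF=(300529/320000 − 23/800·(0.983400+0.935100+0.888400+0.839600))/(1+23/800) = 811/1000 ≈ 0.811000
step 6 [3y] swap r/2=2009/52566: DF=(1 − 2009/52566·(0.983400+0.935100+0.888400+0.839600+0.811000))/(1+2009/52566) = 7991/10000 ≈ 0.799100

1 1/2 4917/5000
2 1 9351/10000
3 3/2 2221/2500
4 2 2099/2500
5 5/2 811/1000
6 3 7991/10000
s(2y) = (1/(2099/2500) − 1)/(2) = 401/4198 ≈ 9.5522%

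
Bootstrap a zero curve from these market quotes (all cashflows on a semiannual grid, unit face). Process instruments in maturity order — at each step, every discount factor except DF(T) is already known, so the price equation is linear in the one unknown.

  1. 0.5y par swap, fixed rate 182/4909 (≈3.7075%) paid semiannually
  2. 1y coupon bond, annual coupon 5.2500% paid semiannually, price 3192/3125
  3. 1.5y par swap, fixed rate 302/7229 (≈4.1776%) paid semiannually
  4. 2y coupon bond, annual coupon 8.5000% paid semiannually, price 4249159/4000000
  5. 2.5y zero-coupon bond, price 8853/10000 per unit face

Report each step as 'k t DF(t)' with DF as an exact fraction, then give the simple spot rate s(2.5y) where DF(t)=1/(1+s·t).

step 1 [0.5y] swap r/2=91/4909: DF=(1 − 91/4909·(0))/(1+91/4909) = 4909/5000 ≈ 0.981800
step 2 [1y] bond c/2=21/800: DF=(3192/3125 − 21/800·(0.981800))/(1+21/800) = 4851/5000 ≈ 0.970200
step 3 [1.5y] swap r/2=151/7229: DF=(1 − 151/7229·(0.981800+0.970200))/(1+151/7229) = 2349/2500 ≈ 0.939600
step 4 [2y] bond c/2=17/400: DF=(4249159/4000000 − 17/400·(0.981800+0.970200+0.939600))/(1+17/400) = 9011/10000 ≈ 0.901100
step 5 [2.5y] zero: DF = P = 8853/10000 ≈ 0.885300

1 1/2 4909/5000
2 1 4851/5000
3 3/2 2349/2500
4 2 9011/10000
5 5/2 8853/10000
s(2.5y) = (1/(8853/10000) − 1)/(5/2) = 2294/44265 ≈ 5.1824%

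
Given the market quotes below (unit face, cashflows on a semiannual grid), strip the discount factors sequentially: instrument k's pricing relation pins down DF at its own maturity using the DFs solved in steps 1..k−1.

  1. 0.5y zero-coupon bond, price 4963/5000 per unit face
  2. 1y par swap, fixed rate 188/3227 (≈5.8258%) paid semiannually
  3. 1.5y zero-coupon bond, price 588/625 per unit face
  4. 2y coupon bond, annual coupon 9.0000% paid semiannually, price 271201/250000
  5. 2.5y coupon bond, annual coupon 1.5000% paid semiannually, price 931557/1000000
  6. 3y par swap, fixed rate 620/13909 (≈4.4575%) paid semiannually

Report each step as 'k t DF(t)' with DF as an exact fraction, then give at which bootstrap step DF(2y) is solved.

1 1/2 4963/5000
2 1 2359/2500
3 3/2 588/625
4 2 4571/5000
5 5/2 2241/2500
6 3 219/250
DF(2y) is solved at step 4

step 1 [0.5y] zero: DF = P = 4963/5000 ≈ 0.992600
step 2 [1y] swap r/2=94/3227: DF=(1 − 94/3227·(0.992600))/(1+94/3227) = 2359/2500 ≈ 0.943600
step 3 [1.5y] zero: DF = P = 588/625 ≈ 0.940800
step 4 [2y] bond c/2=9/200: DF=(271201/250000 − 9/200·(0.992600+0.943600+0.940800))/(1+9/200) = 4571/5000 ≈ 0.914200
step 5 [2.5y] bond c/2=3/400: DF=(931557/1000000 − 3/400·(0.992600+0.943600+0.940800+0.914200))/(1+3/400) = 2241/2500 ≈ 0.896400
step 6 [3y] swap r/2=310/13909: DF=(1 − 310/13909·(0.992600+0.943600+0.940800+0.914200+0.896400))/(1+310/13909) = 219/250 ≈ 0.876000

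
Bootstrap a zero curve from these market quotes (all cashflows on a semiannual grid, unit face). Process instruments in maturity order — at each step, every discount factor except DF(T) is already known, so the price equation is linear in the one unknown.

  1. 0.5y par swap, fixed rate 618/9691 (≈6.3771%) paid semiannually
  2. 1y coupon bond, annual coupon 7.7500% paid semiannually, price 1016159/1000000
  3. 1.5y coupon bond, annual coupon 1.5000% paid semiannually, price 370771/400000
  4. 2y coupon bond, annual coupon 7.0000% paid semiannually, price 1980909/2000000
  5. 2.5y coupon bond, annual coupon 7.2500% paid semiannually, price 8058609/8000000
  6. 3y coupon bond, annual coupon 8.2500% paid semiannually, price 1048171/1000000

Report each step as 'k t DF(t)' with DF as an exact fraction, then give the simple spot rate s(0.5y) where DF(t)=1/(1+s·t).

step 1 [0.5y] swap r/2=309/9691: DF=(1 − 309/9691·(0))/(1+309/9691) = 9691/10000 ≈ 0.969100
step 2 [1y] bond c/2=31/800: DF=(1016159/1000000 − 31/800·(0.969100))/(1+31/800) = 9421/10000 ≈ 0.942100
step 3 [1.5y] bond c/2=3/400: DF=(370771/400000 − 3/400·(0.969100+0.942100))/(1+3/400) = 4529/5000 ≈ 0.905800
step 4 [2y] bond c/2=7/200: DF=(1980909/2000000 − 7/200·(0.969100+0.942100+0.905800))/(1+7/200) = 8617/10000 ≈ 0.861700
step 5 [2.5y] bond c/2=29/800: DF=(8058609/8000000 − 29/800·(0.969100+0.942100+0.905800+0.861700))/(1+29/800) = 4217/5000 ≈ 0.843400
step 6 [3y] bond c/2=33/800: DF=(1048171/1000000 − 33/800·(0.969100+0.942100+0.905800+0.861700+0.843400))/(1+33/800) = 331/400 ≈ 0.827500

1 1/2 9691/10000
2 1 9421/10000
3 3/2 4529/5000
4 2 8617/10000
5 5/2 4217/5000
6 3 331/400
s(0.5y) = (1/(9691/10000) − 1)/(1/2) = 618/9691 ≈ 6.3771%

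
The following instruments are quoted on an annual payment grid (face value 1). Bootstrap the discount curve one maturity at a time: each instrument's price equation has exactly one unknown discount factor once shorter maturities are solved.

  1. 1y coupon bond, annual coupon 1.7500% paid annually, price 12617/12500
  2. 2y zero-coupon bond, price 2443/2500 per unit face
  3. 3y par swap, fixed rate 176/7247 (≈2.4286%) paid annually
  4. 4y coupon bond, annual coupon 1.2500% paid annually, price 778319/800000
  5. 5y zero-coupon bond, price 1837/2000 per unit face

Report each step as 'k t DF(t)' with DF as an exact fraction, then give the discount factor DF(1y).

step 1 [1y] bond c/1=7/400: DF=(12617/12500 − 7/400·(0))/(1+7/400) = 124/125 ≈ 0.992000
step 2 [2y] zero: DF = P = 2443/2500 ≈ 0.977200
step 3 [3y] swap r/1=176/7247: DF=(1 − 176/7247·(0.992000+0.977200))/(1+176/7247) = 581/625 ≈ 0.929600
step 4 [4y] bond c/1=1/80: DF=(778319/800000 − 1/80·(0.992000+0.977200+0.929600))/(1+1/80) = 9251/10000 ≈ 0.925100
step 5 [5y] zero: DF = P = 1837/2000 ≈ 0.918500

1 1 124/125
2 2 2443/2500
3 3 581/625
4 4 9251/10000
5 5 1837/2000
DF(1y) = 124/125 ≈ 0.992000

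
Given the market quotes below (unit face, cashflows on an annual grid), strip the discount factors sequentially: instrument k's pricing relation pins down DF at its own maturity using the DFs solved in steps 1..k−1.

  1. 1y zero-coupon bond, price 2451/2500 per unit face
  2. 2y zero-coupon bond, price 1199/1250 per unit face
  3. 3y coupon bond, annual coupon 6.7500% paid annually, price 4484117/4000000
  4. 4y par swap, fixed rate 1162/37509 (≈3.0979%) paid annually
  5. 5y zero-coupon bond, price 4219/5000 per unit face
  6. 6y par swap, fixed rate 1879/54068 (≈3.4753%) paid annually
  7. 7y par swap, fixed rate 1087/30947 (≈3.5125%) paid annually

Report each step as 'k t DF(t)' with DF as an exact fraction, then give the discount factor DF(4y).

step 1 [1y] zero: DF = P = 2451/2500 ≈ 0.980400
step 2 [2y] zero: DF = P = 1199/1250 ≈ 0.959200
step 3 [3y] bond c/1=27/400: DF=(4484117/4000000 − 27/400·(0.980400+0.959200))/(1+27/400) = 371/400 ≈ 0.927500
step 4 [4y] swap r/1=1162/37509: DF=(1 − 1162/37509·(0.980400+0.959200+0.927500))/(1+1162/37509) = 4419/5000 ≈ 0.883800
step 5 [5y] zero: DF = P = 4219/5000 ≈ 0.843800
step 6 [6y] swap r/1=1879/54068: DF=(1 − 1879/54068·(0.980400+0.959200+0.927500+0.883800+0.843800))/(1+1879/54068) = 8121/10000 ≈ 0.812100
step 7 [7y] swap r/1=1087/30947: DF=(1 − 1087/30947·(0.980400+0.959200+0.927500+0.883800+0.843800+0.812100))/(1+1087/30947) = 3913/5000 ≈ 0.782600

1 1 2451/2500
2 2 1199/1250
3 3 371/400
4 4 4419/5000
5 5 4219/5000
6 6 8121/10000
7 7 3913/5000
DF(4y) = 4419/5000 ≈ 0.883800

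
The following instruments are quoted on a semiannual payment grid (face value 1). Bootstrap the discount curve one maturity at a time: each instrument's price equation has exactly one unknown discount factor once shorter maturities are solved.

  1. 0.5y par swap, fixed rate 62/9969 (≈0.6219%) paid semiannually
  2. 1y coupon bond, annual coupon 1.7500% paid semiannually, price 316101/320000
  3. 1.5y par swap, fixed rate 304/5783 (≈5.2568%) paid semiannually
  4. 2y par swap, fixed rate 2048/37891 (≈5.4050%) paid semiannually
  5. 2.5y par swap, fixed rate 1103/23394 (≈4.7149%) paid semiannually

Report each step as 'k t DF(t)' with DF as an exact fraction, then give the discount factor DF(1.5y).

1 1/2 9969/10000
2 1 4853/5000
3 3/2 231/250
4 2 561/625
5 5/2 8897/10000
DF(1.5y) = 231/250 ≈ 0.924000

step 1 [0.5y] swap r/2=31/9969: DF=(1 − 31/9969·(0))/(1+31/9969) = 9969/10000 ≈ 0.996900
step 2 [1y] bond c/2=7/800: DF=(316101/320000 − 7/800·(0.996900))/(1+7/800) = 4853/5000 ≈ 0.970600
step 3 [1.5y] swap r/2=152/5783: DF=(1 − 152/5783·(0.996900+0.970600))/(1+152/5783) = 231/250 ≈ 0.924000
step 4 [2y] swap r/2=1024/37891: DF=(1 − 1024/37891·(0.996900+0.970600+0.924000))/(1+1024/37891) = 561/625 ≈ 0.897600
step 5 [2.5y] swap r/2=1103/46788: DF=(1 − 1103/46788·(0.996900+0.970600+0.924000+0.897600))/(1+1103/46788) = 8897/10000 ≈ 0.889700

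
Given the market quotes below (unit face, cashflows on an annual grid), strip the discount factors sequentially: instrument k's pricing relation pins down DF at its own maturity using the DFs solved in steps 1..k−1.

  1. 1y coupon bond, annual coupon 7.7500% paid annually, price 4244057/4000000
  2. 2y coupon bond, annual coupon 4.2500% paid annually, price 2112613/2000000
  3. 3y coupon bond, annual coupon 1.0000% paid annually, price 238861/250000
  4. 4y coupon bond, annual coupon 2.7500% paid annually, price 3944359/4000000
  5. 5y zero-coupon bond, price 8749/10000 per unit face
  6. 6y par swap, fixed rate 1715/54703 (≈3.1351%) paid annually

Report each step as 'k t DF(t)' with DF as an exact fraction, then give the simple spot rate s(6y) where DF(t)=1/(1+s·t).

step 1 [1y] bond c/1=31/400: DF=(4244057/4000000 − 31/400·(0))/(1+31/400) = 9847/10000 ≈ 0.984700
step 2 [2y] bond c/1=17/400: DF=(2112613/2000000 − 17/400·(0.984700))/(1+17/400) = 9731/10000 ≈ 0.973100
step 3 [3y] bond c/1=1/100: DF=(238861/250000 − 1/100·(0.984700+0.973100))/(1+1/100) = 4633/5000 ≈ 0.926600
step 4 [4y] bond c/1=11/400: DF=(3944359/4000000 − 11/400·(0.984700+0.973100+0.926600))/(1+11/400) = 353/400 ≈ 0.882500
step 5 [5y] zero: DF = P = 8749/10000 ≈ 0.874900
step 6 [6y] swap r/1=1715/54703: DF=(1 − 1715/54703·(0.984700+0.973100+0.926600+0.882500+0.874900))/(1+1715/54703) = 1657/2000 ≈ 0.828500

1 1 9847/10000
2 2 9731/10000
3 3 4633/5000
4 4 353/400
5 5 8749/10000
6 6 1657/2000
s(6y) = (1/(1657/2000) − 1)/(6) = 343/9942 ≈ 3.4500%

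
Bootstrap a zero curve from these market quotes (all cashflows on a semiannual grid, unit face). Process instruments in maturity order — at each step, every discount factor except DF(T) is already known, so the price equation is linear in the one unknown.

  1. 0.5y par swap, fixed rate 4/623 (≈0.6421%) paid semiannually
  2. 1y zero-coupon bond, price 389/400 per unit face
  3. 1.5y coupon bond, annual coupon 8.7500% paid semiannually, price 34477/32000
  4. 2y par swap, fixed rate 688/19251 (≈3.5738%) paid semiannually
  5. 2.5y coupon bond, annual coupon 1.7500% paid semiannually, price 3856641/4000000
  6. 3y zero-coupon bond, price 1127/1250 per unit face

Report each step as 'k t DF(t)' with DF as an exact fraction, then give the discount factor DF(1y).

1 1/2 623/625
2 1 389/400
3 3/2 9497/10000
4 2 582/625
5 5/2 1153/1250
6 3 1127/1250
DF(1y) = 389/400 ≈ 0.972500

step 1 [0.5y] swap r/2=2/623: DF=(1 − 2/623·(0))/(1+2/623) = 623/625 ≈ 0.996800
step 2 [1y] zero: DF = P = 389/400 ≈ 0.972500
step 3 [1.5y] bond c/2=7/160: DF=(34477/32000 − 7/160·(0.996800+0.972500))/(1+7/160) = 9497/10000 ≈ 0.949700
step 4 [2y] swap r/2=344/19251: DF=(1 − 344/19251·(0.996800+0.972500+0.949700))/(1+344/19251) = 582/625 ≈ 0.931200
step 5 [2.5y] bond c/2=7/800: DF=(3856641/4000000 − 7/800·(0.996800+0.972500+0.949700+0.931200))/(1+7/800) = 1153/1250 ≈ 0.922400
step 6 [3y] zero: DF = P = 1127/1250 ≈ 0.901600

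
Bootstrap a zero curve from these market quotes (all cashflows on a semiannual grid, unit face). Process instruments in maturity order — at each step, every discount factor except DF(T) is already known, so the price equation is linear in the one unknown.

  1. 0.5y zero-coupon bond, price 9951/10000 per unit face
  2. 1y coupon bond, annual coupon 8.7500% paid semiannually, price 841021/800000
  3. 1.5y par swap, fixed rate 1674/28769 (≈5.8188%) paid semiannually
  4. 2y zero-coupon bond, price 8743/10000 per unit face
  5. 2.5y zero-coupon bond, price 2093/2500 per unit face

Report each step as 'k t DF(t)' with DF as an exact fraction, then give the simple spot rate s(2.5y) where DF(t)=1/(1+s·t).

step 1 [0.5y] zero: DF = P = 9951/10000 ≈ 0.995100
step 2 [1y] bond c/2=7/160: DF=(841021/800000 − 7/160·(0.995100))/(1+7/160) = 1931/2000 ≈ 0.965500
step 3 [1.5y] swap r/2=837/28769: DF=(1 − 837/28769·(0.995100+0.965500))/(1+837/28769) = 9163/10000 ≈ 0.916300
step 4 [2y] zero: DF = P = 8743/10000 ≈ 0.874300
step 5 [2.5y] zero: DF = P = 2093/2500 ≈ 0.837200

1 1/2 9951/10000
2 1 1931/2000
3 3/2 9163/10000
4 2 8743/10000
5 5/2 2093/2500
s(2.5y) = (1/(2093/2500) − 1)/(5/2) = 814/10465 ≈ 7.7783%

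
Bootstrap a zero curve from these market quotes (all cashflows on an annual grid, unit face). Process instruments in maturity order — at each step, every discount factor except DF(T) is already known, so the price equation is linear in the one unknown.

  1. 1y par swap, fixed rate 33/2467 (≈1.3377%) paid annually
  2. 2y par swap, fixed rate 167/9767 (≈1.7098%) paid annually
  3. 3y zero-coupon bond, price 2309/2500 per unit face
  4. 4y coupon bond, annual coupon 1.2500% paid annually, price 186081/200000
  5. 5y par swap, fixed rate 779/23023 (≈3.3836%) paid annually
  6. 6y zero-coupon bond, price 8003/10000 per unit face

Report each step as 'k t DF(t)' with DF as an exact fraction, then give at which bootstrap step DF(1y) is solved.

step 1 [1y] swap r/1=33/2467: DF=(1 − 33/2467·(0))/(1+33/2467) = 2467/2500 ≈ 0.986800
step 2 [2y] swap r/1=167/9767: DF=(1 − 167/9767·(0.986800))/(1+167/9767) = 4833/5000 ≈ 0.966600
step 3 [3y] zero: DF = P = 2309/2500 ≈ 0.923600
step 4 [4y] bond c/1=1/80: DF=(186081/200000 − 1/80·(0.986800+0.966600+0.923600))/(1+1/80) = 4417/5000 ≈ 0.883400
step 5 [5y] swap r/1=779/23023: DF=(1 − 779/23023·(0.986800+0.966600+0.923600+0.883400))/(1+779/23023) = 4221/5000 ≈ 0.844200
step 6 [6y] zero: DF = P = 8003/10000 ≈ 0.800300

1 1 2467/2500
2 2 4833/5000
3 3 2309/2500
4 4 4417/5000
5 5 4221/5000
6 6 8003/10000
DF(1y) is solved at step 1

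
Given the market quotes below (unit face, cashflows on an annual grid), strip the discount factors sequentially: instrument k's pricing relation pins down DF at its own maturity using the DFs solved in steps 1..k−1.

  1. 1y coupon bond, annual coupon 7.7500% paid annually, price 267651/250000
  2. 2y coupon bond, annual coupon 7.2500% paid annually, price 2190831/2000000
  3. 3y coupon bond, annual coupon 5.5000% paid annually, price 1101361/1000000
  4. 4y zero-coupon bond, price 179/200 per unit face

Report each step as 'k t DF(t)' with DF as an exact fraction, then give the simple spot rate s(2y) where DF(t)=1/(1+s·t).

step 1 [1y] bond c/1=31/400: DF=(267651/250000 − 31/400·(0))/(1+31/400) = 621/625 ≈ 0.993600
step 2 [2y] bond c/1=29/400: DF=(2190831/2000000 − 29/400·(0.993600))/(1+29/400) = 4771/5000 ≈ 0.954200
step 3 [3y] bond c/1=11/200: DF=(1101361/1000000 − 11/200·(0.993600+0.954200))/(1+11/200) = 589/625 ≈ 0.942400
step 4 [4y] zero: DF = P = 179/200 ≈ 0.895000

1 1 621/625
2 2 4771/5000
3 3 589/625
4 4 179/200
s(2y) = (1/(4771/5000) − 1)/(2) = 229/9542 ≈ 2.3999%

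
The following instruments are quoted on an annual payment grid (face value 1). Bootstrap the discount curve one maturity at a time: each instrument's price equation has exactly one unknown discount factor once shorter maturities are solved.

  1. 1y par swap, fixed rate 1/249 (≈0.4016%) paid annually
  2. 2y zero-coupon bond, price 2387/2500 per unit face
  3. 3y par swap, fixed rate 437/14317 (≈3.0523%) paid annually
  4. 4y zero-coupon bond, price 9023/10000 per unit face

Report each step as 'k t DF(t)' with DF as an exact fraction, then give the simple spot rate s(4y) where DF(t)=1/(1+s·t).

step 1 [1y] swap r/1=1/249: DF=(1 − 1/249·(0))/(1+1/249) = 249/250 ≈ 0.996000
step 2 [2y] zero: DF = P = 2387/2500 ≈ 0.954800
step 3 [3y] swap r/1=437/14317: DF=(1 − 437/14317·(0.996000+0.954800))/(1+437/14317) = 4563/5000 ≈ 0.912600
step 4 [4y] zero: DF = P = 9023/10000 ≈ 0.902300

1 1 249/250
2 2 2387/2500
3 3 4563/5000
4 4 9023/10000
s(4y) = (1/(9023/10000) − 1)/(4) = 977/36092 ≈ 2.7070%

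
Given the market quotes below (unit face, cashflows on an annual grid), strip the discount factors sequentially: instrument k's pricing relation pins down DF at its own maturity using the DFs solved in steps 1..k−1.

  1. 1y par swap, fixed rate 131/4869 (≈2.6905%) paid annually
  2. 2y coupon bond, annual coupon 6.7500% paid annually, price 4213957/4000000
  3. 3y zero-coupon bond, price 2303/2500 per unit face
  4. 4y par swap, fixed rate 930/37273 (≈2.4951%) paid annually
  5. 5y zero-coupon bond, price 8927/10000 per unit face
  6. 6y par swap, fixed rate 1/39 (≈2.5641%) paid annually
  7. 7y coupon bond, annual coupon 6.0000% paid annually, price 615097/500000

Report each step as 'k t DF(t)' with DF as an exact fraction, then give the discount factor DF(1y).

step 1 [1y] swap r/1=131/4869: DF=(1 − 131/4869·(0))/(1+131/4869) = 4869/5000 ≈ 0.973800
step 2 [2y] bond c/1=27/400: DF=(4213957/4000000 − 27/400·(0.973800))/(1+27/400) = 9253/10000 ≈ 0.925300
step 3 [3y] zero: DF = P = 2303/2500 ≈ 0.921200
step 4 [4y] swap r/1=930/37273: DF=(1 − 930/37273·(0.973800+0.925300+0.921200))/(1+930/37273) = 907/1000 ≈ 0.907000
step 5 [5y] zero: DF = P = 8927/10000 ≈ 0.892700
step 6 [6y] swap r/1=1/39: DF=(1 − 1/39·(0.973800+0.925300+0.921200+0.907000+0.892700))/(1+1/39) = 1719/2000 ≈ 0.859500
step 7 [7y] bond c/1=3/50: DF=(615097/500000 − 3/50·(0.973800+0.925300+0.921200+0.907000+0.892700+0.859500))/(1+3/50) = 1063/1250 ≈ 0.850400

1 1 4869/5000
2 2 9253/10000
3 3 2303/2500
4 4 907/1000
5 5 8927/10000
6 6 1719/2000
7 7 1063/1250
DF(1y) = 4869/5000 ≈ 0.973800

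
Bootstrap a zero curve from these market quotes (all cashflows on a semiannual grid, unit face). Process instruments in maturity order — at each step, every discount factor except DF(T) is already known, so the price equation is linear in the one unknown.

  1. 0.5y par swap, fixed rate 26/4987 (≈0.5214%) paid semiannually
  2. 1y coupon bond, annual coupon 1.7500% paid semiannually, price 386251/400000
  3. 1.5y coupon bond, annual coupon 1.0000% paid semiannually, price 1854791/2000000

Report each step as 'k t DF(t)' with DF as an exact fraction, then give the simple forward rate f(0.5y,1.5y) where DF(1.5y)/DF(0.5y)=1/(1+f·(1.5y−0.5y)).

1 1/2 4987/5000
2 1 4743/5000
3 3/2 9131/10000
f(0.5y,1.5y) = ((4987/5000)/(9131/10000) − 1)/(1) = 843/9131 ≈ 9.2323%

step 1 [0.5y] swap r/2=13/4987: DF=(1 − 13/4987·(0))/(1+13/4987) = 4987/5000 ≈ 0.997400
step 2 [1y] bond c/2=7/800: DF=(386251/400000 − 7/800·(0.997400))/(1+7/800) = 4743/5000 ≈ 0.948600
step 3 [1.5y] bond c/2=1/200: DF=(1854791/2000000 − 1/200·(0.997400+0.948600))/(1+1/200) = 9131/10000 ≈ 0.913100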